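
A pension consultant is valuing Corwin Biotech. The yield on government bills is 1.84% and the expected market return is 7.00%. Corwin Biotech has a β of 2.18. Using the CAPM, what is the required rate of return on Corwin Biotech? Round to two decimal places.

13.09%

Market risk premium = E(R_m) − R_f = 7.00% − 1.84% = 5.16%
E(R) = R_f + β × MRP = 1.84% + 2.18 × 5.16% = 13.09%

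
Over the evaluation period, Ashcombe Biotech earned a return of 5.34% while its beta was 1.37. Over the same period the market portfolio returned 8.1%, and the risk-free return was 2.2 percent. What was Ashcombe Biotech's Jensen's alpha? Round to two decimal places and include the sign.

-4.94%

Market excess return = 8.1% − 2.2% = 5.90%
CAPM benchmark = R_f + β(R_m − R_f) = 2.2% + 1.37 × 5.9% = 10.2830%
α = actual − benchmark = 5.34% − 10.2830% = -4.94%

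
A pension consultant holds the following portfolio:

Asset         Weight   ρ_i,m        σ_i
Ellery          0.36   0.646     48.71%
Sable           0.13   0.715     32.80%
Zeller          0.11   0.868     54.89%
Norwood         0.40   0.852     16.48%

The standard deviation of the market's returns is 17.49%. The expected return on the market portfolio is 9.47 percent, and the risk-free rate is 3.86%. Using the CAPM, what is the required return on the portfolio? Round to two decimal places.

β_Ellery = 0.646 × 48.71% / 17.49% = 1.7991
β_Sable = 0.715 × 32.80% / 17.49% = 1.3409
β_Zeller = 0.868 × 54.89% / 17.49% = 2.7241
β_Norwood = 0.852 × 16.48% / 17.49% = 0.8028
β_P = Σ w_i β_i = 0.36×1.7991 + 0.13×1.3409 + 0.11×2.7241 + 0.40×0.8028 = 1.4428
MRP = 9.47% − 3.86% = 5.61%
E(R_P) = R_f + β_P × MRP = 3.86% + 1.4428 × 5.61% = 11.95%

11.95%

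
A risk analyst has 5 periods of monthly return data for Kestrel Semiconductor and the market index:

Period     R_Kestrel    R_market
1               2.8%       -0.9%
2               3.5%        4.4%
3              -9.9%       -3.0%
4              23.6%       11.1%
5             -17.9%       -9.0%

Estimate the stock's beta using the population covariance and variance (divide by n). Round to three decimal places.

2.002

Mean R_i = (2.8 + 3.5 − 9.9 + 23.6 − 17.9) / 5 = 0.4200%
Mean R_m = (-0.9 + 4.4 − 3.0 + 11.1 − 9.0) / 5 = 0.5200%
Σ(R_i − R̄_i)(R_m − R̄_m) = 464.5480  ⇒  Cov = 464.5480 / 5 = 92.9096
Σ(R_m − R̄_m)² = 232.0280  ⇒  Var(R_m) = 232.0280 / 5 = 46.4056
β = Cov / Var(R_m) = 92.9096 / 46.4056 = 2.0021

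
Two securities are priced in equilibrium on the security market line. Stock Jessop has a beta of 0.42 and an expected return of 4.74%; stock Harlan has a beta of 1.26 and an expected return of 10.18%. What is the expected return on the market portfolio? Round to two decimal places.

8.50%

Both satisfy E(R) = R_f + β·MRP, so the slope of the SML is
MRP = (10.18% − 4.74%) / (1.26 − 0.42) = 5.44% / 0.84 = 6.4762%
R_f = E(R_Jessop) − β_Jessop·MRP = 4.74% − 0.42 × 6.4762% = 2.0200%
E(R_m) = R_f + MRP = 2.0200% + 6.4762% = 8.50%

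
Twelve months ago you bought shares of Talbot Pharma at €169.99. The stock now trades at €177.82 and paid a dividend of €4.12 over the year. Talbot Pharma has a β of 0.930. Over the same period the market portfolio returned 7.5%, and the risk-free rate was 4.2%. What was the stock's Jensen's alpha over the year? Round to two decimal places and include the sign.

Realised HPR = (P1 + D1 − P0) / P0 = (177.82 + 4.12 − 169.99) / 169.99 = 11.95 / 169.99 = 7.0298%
MRP = 7.5% − 4.2% = 3.30%
CAPM required = R_f + β·MRP = 4.2% + 0.930 × 3.3% = 7.2690%
α = realised − required = 7.0298% − 7.2690% = -0.24%

-0.24%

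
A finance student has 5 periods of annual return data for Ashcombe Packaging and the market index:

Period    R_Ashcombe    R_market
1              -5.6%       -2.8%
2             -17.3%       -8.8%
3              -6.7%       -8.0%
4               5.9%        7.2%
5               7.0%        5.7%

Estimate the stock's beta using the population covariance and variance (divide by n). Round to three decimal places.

Mean R_i = (-5.6 − 17.3 − 6.7 + 5.9 + 7.0) / 5 = -3.3400%
Mean R_m = (-2.8 − 8.8 − 8.0 + 7.2 + 5.7) / 5 = -1.3400%
Σ(R_i − R̄_i)(R_m − R̄_m) = 281.5220  ⇒  Cov = 281.5220 / 5 = 56.3044
Σ(R_m − R̄_m)² = 224.6320  ⇒  Var(R_m) = 224.6320 / 5 = 44.9264
β = Cov / Var(R_m) = 56.3044 / 44.9264 = 1.2533

1.253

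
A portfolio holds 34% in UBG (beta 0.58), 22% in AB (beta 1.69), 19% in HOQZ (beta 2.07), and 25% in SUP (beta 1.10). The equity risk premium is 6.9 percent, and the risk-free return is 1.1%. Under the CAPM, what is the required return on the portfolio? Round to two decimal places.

9.64%

β_P = Σ w_i β_i = 0.34×0.58 + 0.22×1.69 + 0.19×2.07 + 0.25×1.10 = 1.2373
E(R_P) = R_f + β_P × MRP = 1.1% + 1.2373 × 6.9% = 9.64%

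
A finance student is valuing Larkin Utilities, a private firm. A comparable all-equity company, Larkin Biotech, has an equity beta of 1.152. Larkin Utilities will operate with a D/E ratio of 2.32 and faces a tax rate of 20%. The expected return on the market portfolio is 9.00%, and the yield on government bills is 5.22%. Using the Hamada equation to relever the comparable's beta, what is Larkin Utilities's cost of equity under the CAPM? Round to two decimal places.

β_L = β_U × [1 + (1 − t)(D/E)] = 1.152 × [1 + (1 − 0.20) × 2.32]
    = 1.152 × [1 + 0.80 × 2.32] = 1.152 × 2.8560 = 3.2901
MRP = 9.00% − 5.22% = 3.78%
E(R) = R_f + β_L × MRP = 5.22% + 3.2901 × 3.78% = 17.66%

17.66%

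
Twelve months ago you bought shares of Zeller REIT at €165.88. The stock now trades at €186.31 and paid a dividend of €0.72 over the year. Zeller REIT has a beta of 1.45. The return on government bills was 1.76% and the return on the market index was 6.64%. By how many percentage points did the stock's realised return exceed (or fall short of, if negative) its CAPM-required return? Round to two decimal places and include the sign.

+3.91%

Realised HPR = (P1 + D1 − P0) / P0 = (186.31 + 0.72 − 165.88) / 165.88 = 21.15 / 165.88 = 12.7502%
MRP = 6.64% − 1.76% = 4.88%
CAPM required = R_f + β·MRP = 1.76% + 1.45 × 4.88% = 8.8360%
α = realised − required = 12.7502% − 8.8360% = +3.91%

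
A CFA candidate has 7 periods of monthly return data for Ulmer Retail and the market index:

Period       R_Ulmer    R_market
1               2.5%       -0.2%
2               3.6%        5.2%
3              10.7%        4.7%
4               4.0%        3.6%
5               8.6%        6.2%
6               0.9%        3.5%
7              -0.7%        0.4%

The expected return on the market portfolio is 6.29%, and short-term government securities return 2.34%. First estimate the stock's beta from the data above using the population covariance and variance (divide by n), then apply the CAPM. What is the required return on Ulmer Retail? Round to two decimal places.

Mean R_i = (2.5 + 3.6 + 10.7 + 4.0 + 8.6 + 0.9 − 0.7) / 7 = 4.2286%
Mean R_m = (-0.2 + 5.2 + 4.7 + 3.6 + 6.2 + 3.5 + 0.4) / 7 = 3.3429%
Σ(R_i − R̄_i)(R_m − R̄_m) = 40.1514  ⇒  Cov = 40.1514 / 7 = 5.7359
Σ(R_m − R̄_m)² = 34.7571  ⇒  Var(R_m) = 34.7571 / 7 = 4.9653
β = Cov / Var(R_m) = 5.7359 / 4.9653 = 1.1552
MRP = 6.29% − 2.34% = 3.95%
E(R) = R_f + β × MRP = 2.34% + 1.1552 × 3.95% = 6.90%

6.90%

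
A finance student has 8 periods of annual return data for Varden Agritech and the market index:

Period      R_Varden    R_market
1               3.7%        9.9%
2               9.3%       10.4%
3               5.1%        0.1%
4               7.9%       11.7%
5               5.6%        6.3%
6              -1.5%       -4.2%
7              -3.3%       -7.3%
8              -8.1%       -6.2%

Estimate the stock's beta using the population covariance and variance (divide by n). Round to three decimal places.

0.670

Mean R_i = (3.7 + 9.3 + 5.1 + 7.9 + 5.6 − 1.5 − 3.3 − 8.1) / 8 = 2.3375%
Mean R_m = (9.9 + 10.4 + 0.1 + 11.7 + 6.3 − 4.2 − 7.3 − 6.2) / 8 = 2.5875%
Σ(R_i − R̄_i)(R_m − R̄_m) = 293.7938  ⇒  Cov = 293.7938 / 8 = 36.7242
Σ(R_m − R̄_m)² = 438.5688  ⇒  Var(R_m) = 438.5688 / 8 = 54.8211
β = Cov / Var(R_m) = 36.7242 / 54.8211 = 0.6699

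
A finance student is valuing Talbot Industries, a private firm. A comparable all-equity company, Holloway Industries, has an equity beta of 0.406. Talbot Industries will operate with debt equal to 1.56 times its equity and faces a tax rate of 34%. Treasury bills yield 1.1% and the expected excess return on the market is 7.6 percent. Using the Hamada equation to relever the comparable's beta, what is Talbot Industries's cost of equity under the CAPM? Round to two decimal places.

7.36%

β_L = β_U × [1 + (1 − t)(D/E)] = 0.406 × [1 + (1 − 0.34) × 1.56]
    = 0.406 × [1 + 0.66 × 1.56] = 0.406 × 2.0296 = 0.8240
E(R) = R_f + β_L × MRP = 1.1% + 0.8240 × 7.6% = 7.36%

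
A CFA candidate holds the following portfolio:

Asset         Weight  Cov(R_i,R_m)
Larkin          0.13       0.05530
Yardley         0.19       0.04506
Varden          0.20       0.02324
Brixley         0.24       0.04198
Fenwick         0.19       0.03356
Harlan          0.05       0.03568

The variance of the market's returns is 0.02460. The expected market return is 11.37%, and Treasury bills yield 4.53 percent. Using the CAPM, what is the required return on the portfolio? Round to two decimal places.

β_Larkin = 0.05530 / 0.02460 = 2.2480
β_Yardley = 0.04506 / 0.02460 = 1.8317
β_Varden = 0.02324 / 0.02460 = 0.9447
β_Brixley = 0.04198 / 0.02460 = 1.7065
β_Fenwick = 0.03356 / 0.02460 = 1.3642
β_Harlan = 0.03568 / 0.02460 = 1.4504
β_P = Σ w_i β_i = 0.13×2.2480 + 0.19×1.8317 + 0.20×0.9447 + 0.24×1.7065 + 0.19×1.3642 + 0.05×1.4504 = 1.5705
MRP = 11.37% − 4.53% = 6.84%
E(R_P) = R_f + β_P × MRP = 4.53% + 1.5705 × 6.84% = 15.27%

15.27%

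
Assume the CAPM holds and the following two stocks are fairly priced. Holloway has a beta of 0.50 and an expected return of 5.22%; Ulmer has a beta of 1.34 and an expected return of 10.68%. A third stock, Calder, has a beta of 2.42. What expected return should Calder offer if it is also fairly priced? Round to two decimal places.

MRP (SML slope) = (10.68% − 5.22%) / (1.34 − 0.50) = 5.46% / 0.84 = 6.5000%
R_f (intercept) = 5.22% − 0.50 × 6.5000% = 1.9700%
E(R_Calder) = R_f + β × MRP = 1.9700% + 2.42 × 6.5000% = 17.70%

17.70%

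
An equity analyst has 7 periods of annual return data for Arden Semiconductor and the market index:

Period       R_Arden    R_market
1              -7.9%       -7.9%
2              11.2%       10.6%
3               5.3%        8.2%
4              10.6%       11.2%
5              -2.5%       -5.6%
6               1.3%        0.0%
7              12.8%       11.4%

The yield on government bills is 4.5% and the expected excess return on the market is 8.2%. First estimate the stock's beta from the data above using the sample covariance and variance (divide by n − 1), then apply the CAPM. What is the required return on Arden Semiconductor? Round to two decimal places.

Mean R_i = (-7.9 + 11.2 + 5.3 + 10.6 − 2.5 + 1.3 + 12.8) / 7 = 4.4000%
Mean R_m = (-7.9 + 10.6 + 8.2 + 11.2 − 5.6 + 0.0 + 11.4) / 7 = 3.9857%
Σ(R_i − R̄_i)(R_m − R̄_m) = 380.4700  ⇒  Cov = 380.4700 / 6 = 63.4117
Σ(R_m − R̄_m)² = 417.5686  ⇒  Var(R_m) = 417.5686 / 6 = 69.5948
β = Cov / Var(R_m) = 63.4117 / 69.5948 = 0.9112
E(R) = R_f + β × MRP = 4.5% + 0.9112 × 8.2% = 11.97%

11.97%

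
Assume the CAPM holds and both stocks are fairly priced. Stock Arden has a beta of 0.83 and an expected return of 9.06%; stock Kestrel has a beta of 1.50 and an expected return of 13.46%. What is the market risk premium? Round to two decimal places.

Both satisfy E(R) = R_f + β·MRP, so the slope of the SML is
MRP = (13.46% − 9.06%) / (1.50 − 0.83) = 4.40% / 0.67 = 6.5672%

6.57%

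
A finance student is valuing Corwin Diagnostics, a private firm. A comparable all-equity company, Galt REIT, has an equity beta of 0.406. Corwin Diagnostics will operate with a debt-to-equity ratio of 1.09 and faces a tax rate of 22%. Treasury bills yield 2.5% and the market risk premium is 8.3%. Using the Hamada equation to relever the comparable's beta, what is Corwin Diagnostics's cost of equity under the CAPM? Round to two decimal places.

8.73%

β_L = β_U × [1 + (1 − t)(D/E)] = 0.406 × [1 + (1 − 0.22) × 1.09]
    = 0.406 × [1 + 0.78 × 1.09] = 0.406 × 1.8502 = 0.7512
E(R) = R_f + β_L × MRP = 2.5% + 0.7512 × 8.3% = 8.73%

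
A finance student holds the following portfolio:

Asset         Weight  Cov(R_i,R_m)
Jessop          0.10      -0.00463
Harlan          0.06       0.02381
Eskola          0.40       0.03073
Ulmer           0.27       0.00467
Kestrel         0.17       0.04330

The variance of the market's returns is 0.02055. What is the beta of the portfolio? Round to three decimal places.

1.065

β_Jessop = -0.00463 / 0.02055 = -0.2253
β_Harlan = 0.02381 / 0.02055 = 1.1586
β_Eskola = 0.03073 / 0.02055 = 1.4954
β_Ulmer = 0.00467 / 0.02055 = 0.2273
β_Kestrel = 0.04330 / 0.02055 = 2.1071
β_P = Σ w_i β_i = 0.10×-0.2253 + 0.06×1.1586 + 0.40×1.4954 + 0.27×0.2273 + 0.17×2.1071 = 1.0647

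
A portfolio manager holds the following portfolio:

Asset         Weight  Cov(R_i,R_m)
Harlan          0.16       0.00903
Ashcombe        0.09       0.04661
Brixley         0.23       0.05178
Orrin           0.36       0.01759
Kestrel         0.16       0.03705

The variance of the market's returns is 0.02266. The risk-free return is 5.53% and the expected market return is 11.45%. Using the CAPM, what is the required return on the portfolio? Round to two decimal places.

β_Harlan = 0.00903 / 0.02266 = 0.3985
β_Ashcombe = 0.04661 / 0.02266 = 2.0569
β_Brixley = 0.05178 / 0.02266 = 2.2851
β_Orrin = 0.01759 / 0.02266 = 0.7763
β_Kestrel = 0.03705 / 0.02266 = 1.6350
β_P = Σ w_i β_i = 0.16×0.3985 + 0.09×2.0569 + 0.23×2.2851 + 0.36×0.7763 + 0.16×1.6350 = 1.3155
MRP = 11.45% − 5.53% = 5.92%
E(R_P) = R_f + β_P × MRP = 5.53% + 1.3155 × 5.92% = 13.32%

13.32%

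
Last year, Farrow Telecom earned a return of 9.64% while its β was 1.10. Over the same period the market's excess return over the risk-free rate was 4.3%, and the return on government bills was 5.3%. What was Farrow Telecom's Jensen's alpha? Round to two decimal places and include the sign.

CAPM benchmark = R_f + β(R_m − R_f) = 5.3% + 1.10 × 4.3% = 10.0300%
α = actual − benchmark = 9.64% − 10.0300% = -0.39%

-0.39%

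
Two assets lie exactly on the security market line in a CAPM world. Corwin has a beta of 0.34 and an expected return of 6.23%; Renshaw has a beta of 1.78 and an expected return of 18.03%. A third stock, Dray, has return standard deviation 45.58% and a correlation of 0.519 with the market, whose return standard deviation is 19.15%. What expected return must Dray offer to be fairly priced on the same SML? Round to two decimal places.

13.57%

MRP = (18.03% − 6.23%) / (1.78 − 0.34) = 8.1944%
R_f = 6.23% − 0.34 × 8.1944% = 3.4439%
β_Dray = ρ·σ_i/σ_m = 0.519 × 45.58 / 19.15 = 1.2353
E(R_Dray) = R_f + β × MRP = 3.4439% + 1.2353 × 8.1944% = 13.57%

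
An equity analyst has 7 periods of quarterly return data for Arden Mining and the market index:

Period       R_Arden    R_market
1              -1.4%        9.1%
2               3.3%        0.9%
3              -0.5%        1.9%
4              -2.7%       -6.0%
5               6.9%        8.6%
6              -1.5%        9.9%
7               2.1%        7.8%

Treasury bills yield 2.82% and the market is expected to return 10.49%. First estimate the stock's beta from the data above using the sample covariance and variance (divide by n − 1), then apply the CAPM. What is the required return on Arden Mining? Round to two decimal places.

Mean R_i = (-1.4 + 3.3 − 0.5 − 2.7 + 6.9 − 1.5 + 2.1) / 7 = 0.8857%
Mean R_m = (9.1 + 0.9 + 1.9 − 6.0 + 8.6 + 9.9 + 7.8) / 7 = 4.6000%
Σ(R_i − R̄_i)(R_m − R̄_m) = 37.8300  ⇒  Cov = 37.8300 / 6 = 6.3050
Σ(R_m − R̄_m)² = 207.9200  ⇒  Var(R_m) = 207.9200 / 6 = 34.6533
β = Cov / Var(R_m) = 6.3050 / 34.6533 = 0.1819
MRP = 10.49% − 2.82% = 7.67%
E(R) = R_f + β × MRP = 2.82% + 0.1819 × 7.67% = 4.22%

4.22%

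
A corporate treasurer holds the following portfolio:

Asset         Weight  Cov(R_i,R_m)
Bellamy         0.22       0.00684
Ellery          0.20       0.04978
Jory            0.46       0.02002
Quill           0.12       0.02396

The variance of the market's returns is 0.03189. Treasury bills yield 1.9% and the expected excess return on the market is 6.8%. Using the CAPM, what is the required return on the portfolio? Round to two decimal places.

6.92%

β_Bellamy = 0.00684 / 0.03189 = 0.2145
β_Ellery = 0.04978 / 0.03189 = 1.5610
β_Jory = 0.02002 / 0.03189 = 0.6278
β_Quill = 0.02396 / 0.03189 = 0.7513
β_P = Σ w_i β_i = 0.22×0.2145 + 0.20×1.5610 + 0.46×0.6278 + 0.12×0.7513 = 0.7383
E(R_P) = R_f + β_P × MRP = 1.9% + 0.7383 × 6.8% = 6.92%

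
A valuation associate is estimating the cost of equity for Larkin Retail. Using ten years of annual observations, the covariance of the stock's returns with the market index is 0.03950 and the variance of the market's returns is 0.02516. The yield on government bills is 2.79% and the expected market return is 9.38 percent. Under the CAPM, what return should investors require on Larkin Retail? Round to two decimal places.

13.14%

β = Cov(R_i, R_m) / Var(R_m) = 0.03950 / 0.02516 = 1.5700
MRP = 9.38% − 2.79% = 6.59%
E(R) = R_f + β × MRP = 2.79% + 1.5700 × 6.59% = 13.14%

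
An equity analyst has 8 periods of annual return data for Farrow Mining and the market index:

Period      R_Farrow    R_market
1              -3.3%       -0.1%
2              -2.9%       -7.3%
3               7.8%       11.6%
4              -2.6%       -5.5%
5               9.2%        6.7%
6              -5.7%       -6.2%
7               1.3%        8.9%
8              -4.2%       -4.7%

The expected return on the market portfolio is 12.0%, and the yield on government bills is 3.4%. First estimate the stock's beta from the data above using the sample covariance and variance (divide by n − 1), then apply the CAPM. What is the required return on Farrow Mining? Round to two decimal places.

8.86%

Mean R_i = (-3.3 − 2.9 + 7.8 − 2.6 + 9.2 − 5.7 + 1.3 − 4.2) / 8 = -0.0500%
Mean R_m = (-0.1 − 7.3 + 11.6 − 5.5 + 6.7 − 6.2 + 8.9 − 4.7) / 8 = 0.4250%
Σ(R_i − R̄_i)(R_m − R̄_m) = 254.7400  ⇒  Cov = 254.7400 / 7 = 36.3914
Σ(R_m − R̄_m)² = 401.2950  ⇒  Var(R_m) = 401.2950 / 7 = 57.3279
β = Cov / Var(R_m) = 36.3914 / 57.3279 = 0.6348
MRP = 12.0% − 3.4% = 8.60%
E(R) = R_f + β × MRP = 3.4% + 0.6348 × 8.6% = 8.86%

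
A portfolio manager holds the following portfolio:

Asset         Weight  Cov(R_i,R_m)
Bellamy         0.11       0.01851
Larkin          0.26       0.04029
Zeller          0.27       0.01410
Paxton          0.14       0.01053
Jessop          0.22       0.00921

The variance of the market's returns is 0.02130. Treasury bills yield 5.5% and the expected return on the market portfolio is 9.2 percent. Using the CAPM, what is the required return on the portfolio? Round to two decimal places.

8.94%

β_Bellamy = 0.01851 / 0.02130 = 0.8690
β_Larkin = 0.04029 / 0.02130 = 1.8915
β_Zeller = 0.01410 / 0.02130 = 0.6620
β_Paxton = 0.01053 / 0.02130 = 0.4944
β_Jessop = 0.00921 / 0.02130 = 0.4324
β_P = Σ w_i β_i = 0.11×0.8690 + 0.26×1.8915 + 0.27×0.6620 + 0.14×0.4944 + 0.22×0.4324 = 0.9305
MRP = 9.2% − 5.5% = 3.70%
E(R_P) = R_f + β_P × MRP = 5.5% + 0.9305 × 3.7% = 8.94%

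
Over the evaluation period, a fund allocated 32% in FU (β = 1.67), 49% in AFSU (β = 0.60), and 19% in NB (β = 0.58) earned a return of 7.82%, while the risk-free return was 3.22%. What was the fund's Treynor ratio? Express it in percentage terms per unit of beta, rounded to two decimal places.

4.90%

β_P = 0.32×1.67 + 0.49×0.60 + 0.19×0.58 = 0.9386
Treynor = (R_P − R_f) / β_P = (7.82% − 3.22%) / 0.9386 = 4.60% / 0.9386 = 4.90%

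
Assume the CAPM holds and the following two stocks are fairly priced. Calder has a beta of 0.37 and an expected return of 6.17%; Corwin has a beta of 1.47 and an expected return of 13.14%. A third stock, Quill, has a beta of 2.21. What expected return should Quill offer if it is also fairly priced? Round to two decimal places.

MRP (SML slope) = (13.14% − 6.17%) / (1.47 − 0.37) = 6.97% / 1.10 = 6.3364%
R_f (intercept) = 6.17% − 0.37 × 6.3364% = 3.8255%
E(R_Quill) = R_f + β × MRP = 3.8255% + 2.21 × 6.3364% = 17.83%

17.83%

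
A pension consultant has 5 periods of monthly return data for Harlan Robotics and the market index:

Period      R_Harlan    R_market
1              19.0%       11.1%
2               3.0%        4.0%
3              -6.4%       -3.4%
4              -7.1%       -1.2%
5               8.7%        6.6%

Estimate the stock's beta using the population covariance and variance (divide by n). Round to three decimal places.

1.834

Mean R_i = (19.0 + 3.0 − 6.4 − 7.1 + 8.7) / 5 = 3.4400%
Mean R_m = (11.1 + 4.0 − 3.4 − 1.2 + 6.6) / 5 = 3.4200%
Σ(R_i − R̄_i)(R_m − R̄_m) = 251.7760  ⇒  Cov = 251.7760 / 5 = 50.3552
Σ(R_m − R̄_m)² = 137.2880  ⇒  Var(R_m) = 137.2880 / 5 = 27.4576
β = Cov / Var(R_m) = 50.3552 / 27.4576 = 1.8339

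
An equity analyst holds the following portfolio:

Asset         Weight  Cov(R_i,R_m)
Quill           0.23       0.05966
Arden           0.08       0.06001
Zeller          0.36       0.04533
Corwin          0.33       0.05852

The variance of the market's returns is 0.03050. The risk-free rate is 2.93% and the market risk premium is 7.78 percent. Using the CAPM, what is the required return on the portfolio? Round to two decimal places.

16.74%

β_Quill = 0.05966 / 0.03050 = 1.9561
β_Arden = 0.06001 / 0.03050 = 1.9675
β_Zeller = 0.04533 / 0.03050 = 1.4862
β_Corwin = 0.05852 / 0.03050 = 1.9187
β_P = Σ w_i β_i = 0.23×1.9561 + 0.08×1.9675 + 0.36×1.4862 + 0.33×1.9187 = 1.7755
E(R_P) = R_f + β_P × MRP = 2.93% + 1.7755 × 7.78% = 16.74%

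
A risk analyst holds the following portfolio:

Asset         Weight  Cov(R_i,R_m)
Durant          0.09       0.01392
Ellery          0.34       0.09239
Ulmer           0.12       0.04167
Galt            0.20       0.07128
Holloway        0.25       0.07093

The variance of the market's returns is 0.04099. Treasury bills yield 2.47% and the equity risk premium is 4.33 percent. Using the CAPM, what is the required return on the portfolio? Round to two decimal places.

β_Durant = 0.01392 / 0.04099 = 0.3396
β_Ellery = 0.09239 / 0.04099 = 2.2540
β_Ulmer = 0.04167 / 0.04099 = 1.0166
β_Galt = 0.07128 / 0.04099 = 1.7390
β_Holloway = 0.07093 / 0.04099 = 1.7304
β_P = Σ w_i β_i = 0.09×0.3396 + 0.34×2.2540 + 0.12×1.0166 + 0.20×1.7390 + 0.25×1.7304 = 1.6993
E(R_P) = R_f + β_P × MRP = 2.47% + 1.6993 × 4.33% = 9.83%

9.83%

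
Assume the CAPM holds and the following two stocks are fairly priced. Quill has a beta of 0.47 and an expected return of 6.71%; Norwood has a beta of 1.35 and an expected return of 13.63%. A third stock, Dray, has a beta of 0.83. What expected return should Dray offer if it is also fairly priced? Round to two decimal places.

9.54%

MRP (SML slope) = (13.63% − 6.71%) / (1.35 − 0.47) = 6.92% / 0.88 = 7.8636%
R_f (intercept) = 6.71% − 0.47 × 7.8636% = 3.0141%
E(R_Dray) = R_f + β × MRP = 3.0141% + 0.83 × 7.8636% = 9.54%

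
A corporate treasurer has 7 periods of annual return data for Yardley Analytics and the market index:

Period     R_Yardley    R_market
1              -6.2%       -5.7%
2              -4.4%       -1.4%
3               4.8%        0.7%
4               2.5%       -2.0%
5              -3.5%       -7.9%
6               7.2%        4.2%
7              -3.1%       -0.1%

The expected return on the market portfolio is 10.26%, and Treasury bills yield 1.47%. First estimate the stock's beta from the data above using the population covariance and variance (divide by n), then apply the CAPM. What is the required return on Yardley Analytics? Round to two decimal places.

Mean R_i = (-6.2 − 4.4 + 4.8 + 2.5 − 3.5 + 7.2 − 3.1) / 7 = -0.3857%
Mean R_m = (-5.7 − 1.4 + 0.7 − 2.0 − 7.9 + 4.2 − 0.1) / 7 = -1.7429%
Σ(R_i − R̄_i)(R_m − R̄_m) = 93.3543  ⇒  Cov = 93.3543 / 7 = 13.3363
Σ(R_m − R̄_m)² = 97.7371  ⇒  Var(R_m) = 97.7371 / 7 = 13.9624
β = Cov / Var(R_m) = 13.3363 / 13.9624 = 0.9552
MRP = 10.26% − 1.47% = 8.79%
E(R) = R_f + β × MRP = 1.47% + 0.9552 × 8.79% = 9.87%

9.87%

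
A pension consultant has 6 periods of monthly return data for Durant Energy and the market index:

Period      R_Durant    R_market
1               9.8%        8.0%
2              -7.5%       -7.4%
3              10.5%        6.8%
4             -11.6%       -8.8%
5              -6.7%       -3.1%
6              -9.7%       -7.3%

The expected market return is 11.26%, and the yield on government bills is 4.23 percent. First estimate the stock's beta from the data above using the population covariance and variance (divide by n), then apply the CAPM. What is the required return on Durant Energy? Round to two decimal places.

Mean R_i = (9.8 − 7.5 + 10.5 − 11.6 − 6.7 − 9.7) / 6 = -2.5333%
Mean R_m = (8.0 − 7.4 + 6.8 − 8.8 − 3.1 − 7.3) / 6 = -1.9667%
Σ(R_i − R̄_i)(R_m − R̄_m) = 369.0667  ⇒  Cov = 369.0667 / 6 = 61.5111
Σ(R_m − R̄_m)² = 282.1333  ⇒  Var(R_m) = 282.1333 / 6 = 47.0222
β = Cov / Var(R_m) = 61.5111 / 47.0222 = 1.3081
MRP = 11.26% − 4.23% = 7.03%
E(R) = R_f + β × MRP = 4.23% + 1.3081 × 7.03% = 13.43%

13.43%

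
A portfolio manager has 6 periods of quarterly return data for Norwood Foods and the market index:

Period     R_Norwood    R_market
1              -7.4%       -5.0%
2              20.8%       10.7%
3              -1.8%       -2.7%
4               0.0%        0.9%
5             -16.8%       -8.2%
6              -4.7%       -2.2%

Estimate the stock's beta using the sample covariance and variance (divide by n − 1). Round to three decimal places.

1.890

Mean R_i = (-7.4 + 20.8 − 1.8 + 0.0 − 16.8 − 4.7) / 6 = -1.6500%
Mean R_m = (-5.0 + 10.7 − 2.7 + 0.9 − 8.2 − 2.2) / 6 = -1.0833%
Σ(R_i − R̄_i)(R_m − R̄_m) = 401.7950  ⇒  Cov = 401.7950 / 5 = 80.3590
Σ(R_m − R̄_m)² = 212.6283  ⇒  Var(R_m) = 212.6283 / 5 = 42.5257
β = Cov / Var(R_m) = 80.3590 / 42.5257 = 1.8897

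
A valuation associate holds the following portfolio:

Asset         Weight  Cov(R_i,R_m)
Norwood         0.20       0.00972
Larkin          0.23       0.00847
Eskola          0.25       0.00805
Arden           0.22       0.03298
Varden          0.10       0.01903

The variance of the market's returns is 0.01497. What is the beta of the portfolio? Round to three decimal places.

1.006

β_Norwood = 0.00972 / 0.01497 = 0.6493
β_Larkin = 0.00847 / 0.01497 = 0.5658
β_Eskola = 0.00805 / 0.01497 = 0.5377
β_Arden = 0.03298 / 0.01497 = 2.2031
β_Varden = 0.01903 / 0.01497 = 1.2712
β_P = Σ w_i β_i = 0.20×0.6493 + 0.23×0.5658 + 0.25×0.5377 + 0.22×2.2031 + 0.10×1.2712 = 1.0062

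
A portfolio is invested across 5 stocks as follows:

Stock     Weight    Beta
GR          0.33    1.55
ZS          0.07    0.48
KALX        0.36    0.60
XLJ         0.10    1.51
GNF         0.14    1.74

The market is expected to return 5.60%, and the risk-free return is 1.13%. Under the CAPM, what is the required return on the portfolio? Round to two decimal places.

β_P = Σ w_i β_i = 0.33×1.55 + 0.07×0.48 + 0.36×0.60 + 0.10×1.51 + 0.14×1.74 = 1.1557
MRP = 5.60% − 1.13% = 4.47%
E(R_P) = R_f + β_P × MRP = 1.13% + 1.1557 × 4.47% = 6.30%

6.30%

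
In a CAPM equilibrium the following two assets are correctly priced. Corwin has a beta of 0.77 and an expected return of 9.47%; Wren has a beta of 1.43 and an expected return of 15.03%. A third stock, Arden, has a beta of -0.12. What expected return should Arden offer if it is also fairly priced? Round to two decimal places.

1.97%

MRP (SML slope) = (15.03% − 9.47%) / (1.43 − 0.77) = 5.56% / 0.66 = 8.4242%
R_f (intercept) = 9.47% − 0.77 × 8.4242% = 2.9834%
E(R_Arden) = R_f + β × MRP = 2.9834% + -0.12 × 8.4242% = 1.97%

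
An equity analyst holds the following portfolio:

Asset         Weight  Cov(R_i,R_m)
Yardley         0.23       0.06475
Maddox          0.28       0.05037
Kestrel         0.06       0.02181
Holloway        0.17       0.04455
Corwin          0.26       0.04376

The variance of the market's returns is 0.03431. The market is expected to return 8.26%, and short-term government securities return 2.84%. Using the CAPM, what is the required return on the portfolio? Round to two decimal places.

10.62%

β_Yardley = 0.06475 / 0.03431 = 1.8872
β_Maddox = 0.05037 / 0.03431 = 1.4681
β_Kestrel = 0.02181 / 0.03431 = 0.6357
β_Holloway = 0.04455 / 0.03431 = 1.2985
β_Corwin = 0.04376 / 0.03431 = 1.2754
β_P = Σ w_i β_i = 0.23×1.8872 + 0.28×1.4681 + 0.06×0.6357 + 0.17×1.2985 + 0.26×1.2754 = 1.4356
MRP = 8.26% − 2.84% = 5.42%
E(R_P) = R_f + β_P × MRP = 2.84% + 1.4356 × 5.42% = 10.62%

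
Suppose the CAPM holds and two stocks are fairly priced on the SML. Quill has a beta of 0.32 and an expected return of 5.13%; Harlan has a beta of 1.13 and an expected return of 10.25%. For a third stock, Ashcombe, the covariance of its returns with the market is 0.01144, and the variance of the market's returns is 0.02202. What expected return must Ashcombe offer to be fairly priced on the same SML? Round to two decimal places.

MRP = (10.25% − 5.13%) / (1.13 − 0.32) = 6.3210%
R_f = 5.13% − 0.32 × 6.3210% = 3.1073%
β_Ashcombe = Cov / Var(R_m) = 0.01144 / 0.02202 = 0.5195
E(R_Ashcombe) = R_f + β × MRP = 3.1073% + 0.5195 × 6.3210% = 6.39%

6.39%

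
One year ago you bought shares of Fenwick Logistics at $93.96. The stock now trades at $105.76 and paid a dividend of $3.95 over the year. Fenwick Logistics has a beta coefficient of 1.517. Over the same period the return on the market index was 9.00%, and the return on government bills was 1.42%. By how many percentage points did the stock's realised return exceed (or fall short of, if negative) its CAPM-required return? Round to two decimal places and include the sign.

+3.84%

Realised HPR = (P1 + D1 − P0) / P0 = (105.76 + 3.95 − 93.96) / 93.96 = 15.75 / 93.96 = 16.7625%
MRP = 9.00% − 1.42% = 7.58%
CAPM required = R_f + β·MRP = 1.42% + 1.517 × 7.58% = 12.91886%
α = realised − required = 16.7625% − 12.91886% = +3.84%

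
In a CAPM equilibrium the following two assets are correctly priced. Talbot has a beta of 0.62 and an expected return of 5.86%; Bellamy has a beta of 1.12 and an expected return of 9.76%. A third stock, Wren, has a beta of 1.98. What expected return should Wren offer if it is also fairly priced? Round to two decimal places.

MRP (SML slope) = (9.76% − 5.86%) / (1.12 − 0.62) = 3.90% / 0.50 = 7.8000%
R_f (intercept) = 5.86% − 0.62 × 7.8000% = 1.0240%
E(R_Wren) = R_f + β × MRP = 1.0240% + 1.98 × 7.8000% = 16.47%

16.47%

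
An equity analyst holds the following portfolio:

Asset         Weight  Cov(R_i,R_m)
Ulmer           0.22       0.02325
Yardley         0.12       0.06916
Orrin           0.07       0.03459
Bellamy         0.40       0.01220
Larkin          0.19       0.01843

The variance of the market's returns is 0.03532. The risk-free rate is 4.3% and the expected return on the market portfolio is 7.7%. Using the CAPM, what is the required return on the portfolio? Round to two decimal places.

β_Ulmer = 0.02325 / 0.03532 = 0.6583
β_Yardley = 0.06916 / 0.03532 = 1.9581
β_Orrin = 0.03459 / 0.03532 = 0.9793
β_Bellamy = 0.01220 / 0.03532 = 0.3454
β_Larkin = 0.01843 / 0.03532 = 0.5218
β_P = Σ w_i β_i = 0.22×0.6583 + 0.12×1.9581 + 0.07×0.9793 + 0.40×0.3454 + 0.19×0.5218 = 0.6857
MRP = 7.7% − 4.3% = 3.40%
E(R_P) = R_f + β_P × MRP = 4.3% + 0.6857 × 3.4% = 6.63%

6.63%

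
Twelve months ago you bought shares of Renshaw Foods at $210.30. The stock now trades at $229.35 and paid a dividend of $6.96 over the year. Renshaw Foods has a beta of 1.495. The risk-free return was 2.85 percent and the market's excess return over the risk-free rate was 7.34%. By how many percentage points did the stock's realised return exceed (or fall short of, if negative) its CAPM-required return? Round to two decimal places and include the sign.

Realised HPR = (P1 + D1 − P0) / P0 = (229.35 + 6.96 − 210.30) / 210.30 = 26.01 / 210.30 = 12.3680%
CAPM required = R_f + β·MRP = 2.85% + 1.495 × 7.34% = 13.82330%
α = realised − required = 12.3680% − 13.82330% = -1.46%

-1.46%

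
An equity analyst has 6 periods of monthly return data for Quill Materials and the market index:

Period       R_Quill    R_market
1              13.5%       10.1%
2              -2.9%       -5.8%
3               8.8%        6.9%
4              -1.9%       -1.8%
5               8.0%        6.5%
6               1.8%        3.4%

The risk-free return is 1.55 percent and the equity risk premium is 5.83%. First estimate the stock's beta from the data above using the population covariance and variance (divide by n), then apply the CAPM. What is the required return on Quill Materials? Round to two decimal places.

Mean R_i = (13.5 − 2.9 + 8.8 − 1.9 + 8.0 + 1.8) / 6 = 4.5500%
Mean R_m = (10.1 − 5.8 + 6.9 − 1.8 + 6.5 + 3.4) / 6 = 3.2167%
Σ(R_i − R̄_i)(R_m − R̄_m) = 187.6150  ⇒  Cov = 187.6150 / 6 = 31.2692
Σ(R_m − R̄_m)² = 178.2283  ⇒  Var(R_m) = 178.2283 / 6 = 29.7047
β = Cov / Var(R_m) = 31.2692 / 29.7047 = 1.0527
E(R) = R_f + β × MRP = 1.55% + 1.0527 × 5.83% = 7.69%

7.69%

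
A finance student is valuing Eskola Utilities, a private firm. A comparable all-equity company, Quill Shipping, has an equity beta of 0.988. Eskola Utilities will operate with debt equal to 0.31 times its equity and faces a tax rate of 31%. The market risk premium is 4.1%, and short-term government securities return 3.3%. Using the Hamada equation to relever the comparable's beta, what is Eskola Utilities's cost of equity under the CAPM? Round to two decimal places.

β_L = β_U × [1 + (1 − t)(D/E)] = 0.988 × [1 + (1 − 0.31) × 0.31]
    = 0.988 × [1 + 0.69 × 0.31] = 0.988 × 1.2139 = 1.1993
E(R) = R_f + β_L × MRP = 3.3% + 1.1993 × 4.1% = 8.22%

8.22%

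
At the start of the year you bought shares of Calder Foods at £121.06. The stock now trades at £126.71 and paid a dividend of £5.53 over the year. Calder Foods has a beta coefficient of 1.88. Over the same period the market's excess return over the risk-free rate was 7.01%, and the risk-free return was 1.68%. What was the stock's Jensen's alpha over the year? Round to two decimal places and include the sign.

-5.62%

Realised HPR = (P1 + D1 − P0) / P0 = (126.71 + 5.53 − 121.06) / 121.06 = 11.18 / 121.06 = 9.2351%
CAPM required = R_f + β·MRP = 1.68% + 1.88 × 7.01% = 14.8588%
α = realised − required = 9.2351% − 14.8588% = -5.62%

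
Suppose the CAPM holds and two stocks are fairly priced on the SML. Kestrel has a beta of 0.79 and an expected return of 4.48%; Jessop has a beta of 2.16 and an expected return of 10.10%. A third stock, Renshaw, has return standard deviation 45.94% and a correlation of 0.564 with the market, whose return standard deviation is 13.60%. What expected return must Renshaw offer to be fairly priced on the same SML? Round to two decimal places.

MRP = (10.10% − 4.48%) / (2.16 − 0.79) = 4.1022%
R_f = 4.48% − 0.79 × 4.1022% = 1.2393%
β_Renshaw = ρ·σ_i/σ_m = 0.564 × 45.94 / 13.60 = 1.9052
E(R_Renshaw) = R_f + β × MRP = 1.2393% + 1.9052 × 4.1022% = 9.05%

9.05%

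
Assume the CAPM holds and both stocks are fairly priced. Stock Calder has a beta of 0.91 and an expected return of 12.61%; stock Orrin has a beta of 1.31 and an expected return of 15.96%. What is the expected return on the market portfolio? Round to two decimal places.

13.36%

Both satisfy E(R) = R_f + β·MRP, so the slope of the SML is
MRP = (15.96% − 12.61%) / (1.31 − 0.91) = 3.35% / 0.40 = 8.3750%
R_f = E(R_Calder) − β_Calder·MRP = 12.61% − 0.91 × 8.3750% = 4.9888%
E(R_m) = R_f + MRP = 4.9888% + 8.3750% = 13.36%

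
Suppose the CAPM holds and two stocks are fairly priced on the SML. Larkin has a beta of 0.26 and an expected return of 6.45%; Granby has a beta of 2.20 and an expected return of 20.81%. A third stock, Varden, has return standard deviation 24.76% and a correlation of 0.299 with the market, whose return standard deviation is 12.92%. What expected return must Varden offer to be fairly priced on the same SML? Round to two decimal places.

8.77%

MRP = (20.81% − 6.45%) / (2.20 − 0.26) = 7.4021%
R_f = 6.45% − 0.26 × 7.4021% = 4.5255%
β_Varden = ρ·σ_i/σ_m = 0.299 × 24.76 / 12.92 = 0.5730
E(R_Varden) = R_f + β × MRP = 4.5255% + 0.5730 × 7.4021% = 8.77%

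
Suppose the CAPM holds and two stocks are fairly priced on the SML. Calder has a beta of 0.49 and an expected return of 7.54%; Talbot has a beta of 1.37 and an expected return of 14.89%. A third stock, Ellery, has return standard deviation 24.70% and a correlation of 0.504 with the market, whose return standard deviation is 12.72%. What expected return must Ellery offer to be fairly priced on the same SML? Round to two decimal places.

11.62%

MRP = (14.89% − 7.54%) / (1.37 − 0.49) = 8.3523%
R_f = 7.54% − 0.49 × 8.3523% = 3.4474%
β_Ellery = ρ·σ_i/σ_m = 0.504 × 24.70 / 12.72 = 0.9787
E(R_Ellery) = R_f + β × MRP = 3.4474% + 0.9787 × 8.3523% = 11.62%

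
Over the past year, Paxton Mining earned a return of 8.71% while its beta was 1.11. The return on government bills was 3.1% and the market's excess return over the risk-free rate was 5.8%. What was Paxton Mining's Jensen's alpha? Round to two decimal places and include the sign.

CAPM benchmark = R_f + β(R_m − R_f) = 3.1% + 1.11 × 5.8% = 9.5380%
α = actual − benchmark = 8.71% − 9.5380% = -0.83%

-0.83%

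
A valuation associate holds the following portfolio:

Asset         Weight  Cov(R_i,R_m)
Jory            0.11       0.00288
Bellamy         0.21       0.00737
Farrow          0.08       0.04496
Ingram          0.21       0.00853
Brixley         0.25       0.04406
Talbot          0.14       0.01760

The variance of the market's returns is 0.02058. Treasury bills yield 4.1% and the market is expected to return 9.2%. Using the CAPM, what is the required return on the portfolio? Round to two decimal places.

β_Jory = 0.00288 / 0.02058 = 0.1399
β_Bellamy = 0.00737 / 0.02058 = 0.3581
β_Farrow = 0.04496 / 0.02058 = 2.1846
β_Ingram = 0.00853 / 0.02058 = 0.4145
β_Brixley = 0.04406 / 0.02058 = 2.1409
β_Talbot = 0.01760 / 0.02058 = 0.8552
β_P = Σ w_i β_i = 0.11×0.1399 + 0.21×0.3581 + 0.08×2.1846 + 0.21×0.4145 + 0.25×2.1409 + 0.14×0.8552 = 1.0074
MRP = 9.2% − 4.1% = 5.10%
E(R_P) = R_f + β_P × MRP = 4.1% + 1.0074 × 5.1% = 9.24%

9.24%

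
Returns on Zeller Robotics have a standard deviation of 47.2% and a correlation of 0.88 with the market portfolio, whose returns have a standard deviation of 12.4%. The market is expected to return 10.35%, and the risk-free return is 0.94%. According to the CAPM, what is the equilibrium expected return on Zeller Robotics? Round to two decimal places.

32.46%

β = ρ × σ_i / σ_m = 0.88 × 47.2% / 12.4% = 3.3497
MRP = 10.35% − 0.94% = 9.41%
E(R) = 0.94% + 3.3497 × 9.41% = 32.46%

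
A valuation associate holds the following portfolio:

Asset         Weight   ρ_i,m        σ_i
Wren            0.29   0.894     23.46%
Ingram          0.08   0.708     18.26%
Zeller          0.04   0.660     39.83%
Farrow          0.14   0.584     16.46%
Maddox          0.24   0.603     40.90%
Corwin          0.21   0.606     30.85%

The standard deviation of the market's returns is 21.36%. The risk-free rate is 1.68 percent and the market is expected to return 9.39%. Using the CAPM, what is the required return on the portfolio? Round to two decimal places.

β_Wren = 0.894 × 23.46% / 21.36% = 0.9819
β_Ingram = 0.708 × 18.26% / 21.36% = 0.6052
β_Zeller = 0.660 × 39.83% / 21.36% = 1.2307
β_Farrow = 0.584 × 16.46% / 21.36% = 0.4500
β_Maddox = 0.603 × 40.90% / 21.36% = 1.1546
β_Corwin = 0.606 × 30.85% / 21.36% = 0.8752
β_P = Σ w_i β_i = 0.29×0.9819 + 0.08×0.6052 + 0.04×1.2307 + 0.14×0.4500 + 0.24×1.1546 + 0.21×0.8752 = 0.9063
MRP = 9.39% − 1.68% = 7.71%
E(R_P) = R_f + β_P × MRP = 1.68% + 0.9063 × 7.71% = 8.67%

8.67%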